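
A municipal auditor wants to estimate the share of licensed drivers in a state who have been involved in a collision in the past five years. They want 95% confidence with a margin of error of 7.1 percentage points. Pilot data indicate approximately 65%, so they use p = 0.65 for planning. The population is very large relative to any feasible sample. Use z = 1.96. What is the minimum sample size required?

With p = 0.65, p(1−p) = 0.2275.
n = z²·p(1−p)/E² = 1.96² × 0.2275 / 0.071² = 3.8416 × 0.2275 / 0.005041 ≈ 173.37.
Rounding up gives n = 174.

174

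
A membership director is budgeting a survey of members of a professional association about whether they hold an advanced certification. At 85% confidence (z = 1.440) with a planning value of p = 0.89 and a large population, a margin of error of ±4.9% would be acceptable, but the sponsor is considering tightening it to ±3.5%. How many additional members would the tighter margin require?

At ±4.9%: n = 1.440² × 0.0979 / 0.049² ≈ 84.55 → 85.
At ±3.5%: n = 1.440² × 0.0979 / 0.035² ≈ 165.72 → 166.
Additional respondents: 166 − 85 = 81.

81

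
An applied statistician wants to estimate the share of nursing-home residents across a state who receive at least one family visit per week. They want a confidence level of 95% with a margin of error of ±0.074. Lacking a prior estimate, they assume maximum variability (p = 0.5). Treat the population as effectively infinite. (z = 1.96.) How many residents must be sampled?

176

With p = 0.5, p(1−p) = 0.25.
n = z²·p(1−p)/E² = 1.96² × 0.2500 / 0.074² = 3.8416 × 0.2500 / 0.005476 ≈ 175.38.
Rounding up gives n = 176.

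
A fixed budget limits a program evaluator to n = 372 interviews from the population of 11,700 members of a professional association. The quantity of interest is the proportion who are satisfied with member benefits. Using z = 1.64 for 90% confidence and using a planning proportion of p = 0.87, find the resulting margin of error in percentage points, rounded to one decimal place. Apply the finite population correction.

2.8

Finite-population factor: (N−n)/(N−1) = (11700−372)/(11700−1) = 0.9683.
SE(p̂) = √[p(1−p)/n · (N−n)/(N−1)] = √[0.1131/372 × 0.9683] = 0.01716.
E = z × SE = 1.64 × 0.01716 = 0.02814 ≈ 2.8 percentage points.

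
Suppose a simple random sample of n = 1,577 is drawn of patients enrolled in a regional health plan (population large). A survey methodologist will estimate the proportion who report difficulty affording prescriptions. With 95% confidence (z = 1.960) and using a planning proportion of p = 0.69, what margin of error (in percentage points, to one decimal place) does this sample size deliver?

2.3

SE(p̂) = √[p(1−p)/n] = √[0.2139/1577] = 0.01165.
E = z × SE = 1.960 × 0.01165 = 0.02283, or 2.3 percentage points.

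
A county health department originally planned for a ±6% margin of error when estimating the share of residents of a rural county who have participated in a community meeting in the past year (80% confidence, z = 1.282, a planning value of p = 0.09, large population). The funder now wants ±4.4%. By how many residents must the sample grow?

32

At ±6%: n = 1.282² × 0.0819 / 0.060² ≈ 37.39 → 38.
At ±4.4%: n = 1.282² × 0.0819 / 0.044² ≈ 69.53 → 70.
Additional respondents: 70 − 38 = 32.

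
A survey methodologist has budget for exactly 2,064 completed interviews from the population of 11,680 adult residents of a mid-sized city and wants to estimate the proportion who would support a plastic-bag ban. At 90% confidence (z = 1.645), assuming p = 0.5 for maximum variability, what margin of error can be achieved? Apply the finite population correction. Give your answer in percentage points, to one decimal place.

1.6

Finite-population factor: (N−n)/(N−1) = (11680−2064)/(11680−1) = 0.8234.
SE(p̂) = √[p(1−p)/n · (N−n)/(N−1)] = √[0.2500/2064 × 0.8234] = 0.00999.
E = z × SE = 1.645 × 0.00999 = 0.01643 ≈ 1.6 percentage points.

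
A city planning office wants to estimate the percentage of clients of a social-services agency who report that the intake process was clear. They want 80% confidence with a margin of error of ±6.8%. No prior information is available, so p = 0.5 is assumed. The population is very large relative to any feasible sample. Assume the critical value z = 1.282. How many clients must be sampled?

89

With p = 0.5, p(1−p) = 0.25.
n = z²·p(1−p)/E² = 1.282² × 0.2500 / 0.068² = 1.6435 × 0.2500 / 0.004624 ≈ 88.86.
Rounding up gives n = 89.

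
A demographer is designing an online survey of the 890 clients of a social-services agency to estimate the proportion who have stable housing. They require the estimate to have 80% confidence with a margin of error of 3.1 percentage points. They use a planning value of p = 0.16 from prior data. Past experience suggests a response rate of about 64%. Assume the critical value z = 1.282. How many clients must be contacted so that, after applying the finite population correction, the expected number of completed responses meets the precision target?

286

Completed interviews needed (unadjusted): n₀ = 1.282² × 0.1344 / 0.031² ≈ 229.85 → 230.
FPC for N = 890: n = 230 / (1 + 229/890) = 230 / 1.2573 ≈ 182.93 → 183.
At a 64% response rate, contacts needed = 183 / 0.64 ≈ 285.94 → 286.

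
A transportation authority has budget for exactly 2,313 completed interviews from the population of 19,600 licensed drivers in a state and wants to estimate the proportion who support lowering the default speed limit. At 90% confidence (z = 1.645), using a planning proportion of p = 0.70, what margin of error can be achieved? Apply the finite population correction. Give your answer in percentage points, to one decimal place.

Finite-population factor: (N−n)/(N−1) = (19600−2313)/(19600−1) = 0.8820.
SE(p̂) = √[p(1−p)/n · (N−n)/(N−1)] = √[0.2100/2313 × 0.8820] = 0.00895.
E = z × SE = 1.645 × 0.00895 = 0.01472 ≈ 1.5 percentage points.

1.5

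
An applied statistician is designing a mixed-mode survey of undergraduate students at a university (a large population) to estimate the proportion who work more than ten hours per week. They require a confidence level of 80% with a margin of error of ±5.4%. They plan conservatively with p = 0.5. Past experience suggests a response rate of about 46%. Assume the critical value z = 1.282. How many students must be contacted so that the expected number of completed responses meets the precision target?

307

Completed interviews needed: n₀ = 1.282² × 0.2500 / 0.054² ≈ 140.91 → 141.
At a 46% response rate, contacts needed = 141 / 0.46 ≈ 306.52 → 307.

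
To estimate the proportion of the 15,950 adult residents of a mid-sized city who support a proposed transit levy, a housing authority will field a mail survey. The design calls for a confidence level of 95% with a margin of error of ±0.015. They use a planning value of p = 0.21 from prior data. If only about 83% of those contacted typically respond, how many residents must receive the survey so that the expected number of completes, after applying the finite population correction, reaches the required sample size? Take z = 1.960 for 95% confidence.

Completed interviews needed (unadjusted): n₀ = 1.960² × 0.1659 / 0.015² ≈ 2832.54 → 2833.
FPC for N = 15,950: n = 2833 / (1 + 2832/15950) = 2833 / 1.1776 ≈ 2405.83 → 2406.
At an 83% response rate, contacts needed = 2406 / 0.83 ≈ 2898.80 → 2899.

2899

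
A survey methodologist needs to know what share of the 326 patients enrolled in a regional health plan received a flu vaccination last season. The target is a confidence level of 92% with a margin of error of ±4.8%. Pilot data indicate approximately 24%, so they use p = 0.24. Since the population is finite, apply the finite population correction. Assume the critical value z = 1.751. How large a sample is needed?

140

Unadjusted: n₀ = 1.751² × 0.24 × 0.76 / 0.048² ≈ 242.73, so n₀ = 243.
Finite population correction with N = 326: n = n₀ / (1 + (n₀−1)/N) = 243 / (1 + 242/326) = 243 / 1.7423 ≈ 139.47.
Rounding up, n = 140.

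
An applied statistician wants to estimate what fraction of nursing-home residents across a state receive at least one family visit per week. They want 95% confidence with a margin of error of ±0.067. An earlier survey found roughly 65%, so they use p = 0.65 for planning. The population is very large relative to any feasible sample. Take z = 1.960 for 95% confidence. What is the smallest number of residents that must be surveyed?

195

With p = 0.65, p(1−p) = 0.2275.
n = z²·p(1−p)/E² = 1.960² × 0.2275 / 0.067² = 3.8416 × 0.2275 / 0.004489 ≈ 194.69.
Rounding up gives n = 195.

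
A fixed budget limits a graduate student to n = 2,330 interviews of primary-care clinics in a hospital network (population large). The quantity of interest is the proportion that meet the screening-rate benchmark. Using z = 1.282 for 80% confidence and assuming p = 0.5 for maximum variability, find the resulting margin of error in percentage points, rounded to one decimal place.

SE(p̂) = √[p(1−p)/n] = √[0.2500/2330] = 0.01036.
E = z × SE = 1.282 × 0.01036 = 0.01328, or 1.3 percentage points.

1.3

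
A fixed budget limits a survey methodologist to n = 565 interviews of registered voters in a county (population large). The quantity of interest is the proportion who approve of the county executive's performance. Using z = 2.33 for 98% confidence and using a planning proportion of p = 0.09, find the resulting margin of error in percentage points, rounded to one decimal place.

2.8

SE(p̂) = √[p(1−p)/n] = √[0.0819/565] = 0.01204.
E = z × SE = 2.33 × 0.01204 = 0.02805, or 2.8 percentage points.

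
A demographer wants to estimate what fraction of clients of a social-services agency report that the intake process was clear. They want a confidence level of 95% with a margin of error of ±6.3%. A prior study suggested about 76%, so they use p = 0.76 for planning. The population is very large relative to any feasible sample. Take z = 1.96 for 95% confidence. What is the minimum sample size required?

With p = 0.76, p(1−p) = 0.1824.
n = z²·p(1−p)/E² = 1.96² × 0.1824 / 0.063² = 3.8416 × 0.1824 / 0.003969 ≈ 176.55.
Rounding up gives n = 177.

177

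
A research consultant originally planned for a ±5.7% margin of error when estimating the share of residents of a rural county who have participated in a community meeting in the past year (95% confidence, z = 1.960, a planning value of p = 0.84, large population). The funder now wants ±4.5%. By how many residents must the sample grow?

96

At ±5.7%: n = 1.960² × 0.1344 / 0.057² ≈ 158.91 → 159.
At ±4.5%: n = 1.960² × 0.1344 / 0.045² ≈ 254.97 → 255.
Additional respondents: 255 − 159 = 96.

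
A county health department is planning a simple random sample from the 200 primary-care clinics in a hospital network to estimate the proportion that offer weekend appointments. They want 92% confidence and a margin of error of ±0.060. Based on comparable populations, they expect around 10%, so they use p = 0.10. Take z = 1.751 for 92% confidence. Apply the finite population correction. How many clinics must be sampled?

56

Unadjusted: n₀ = 1.751² × 0.10 × 0.90 / 0.060² ≈ 76.65, so n₀ = 77.
Finite population correction with N = 200: n = n₀ / (1 + (n₀−1)/N) = 77 / (1 + 76/200) = 77 / 1.3800 ≈ 55.80.
Rounding up, n = 56.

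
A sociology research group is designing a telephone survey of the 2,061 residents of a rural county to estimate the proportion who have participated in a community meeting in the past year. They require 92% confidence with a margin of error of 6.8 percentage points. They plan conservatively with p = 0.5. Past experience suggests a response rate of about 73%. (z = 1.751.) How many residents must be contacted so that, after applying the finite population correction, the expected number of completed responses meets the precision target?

Completed interviews needed (unadjusted): n₀ = 1.751² × 0.2500 / 0.068² ≈ 165.77 → 166.
FPC for N = 2,061: n = 166 / (1 + 165/2061) = 166 / 1.0801 ≈ 153.70 → 154.
At a 73% response rate, contacts needed = 154 / 0.73 ≈ 210.96 → 211.

211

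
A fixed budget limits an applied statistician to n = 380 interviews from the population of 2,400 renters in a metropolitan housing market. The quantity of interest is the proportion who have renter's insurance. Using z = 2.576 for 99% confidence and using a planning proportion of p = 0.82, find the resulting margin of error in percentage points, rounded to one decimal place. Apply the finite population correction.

4.7

Finite-population factor: (N−n)/(N−1) = (2400−380)/(2400−1) = 0.8420.
SE(p̂) = √[p(1−p)/n · (N−n)/(N−1)] = √[0.1476/380 × 0.8420] = 0.01808.
E = z × SE = 2.576 × 0.01808 = 0.04659 ≈ 4.7 percentage points.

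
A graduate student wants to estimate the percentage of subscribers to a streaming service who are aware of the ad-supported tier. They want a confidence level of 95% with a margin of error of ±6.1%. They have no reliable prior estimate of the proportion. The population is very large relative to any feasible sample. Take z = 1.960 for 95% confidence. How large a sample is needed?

With no prior estimate, use p = 0.5, giving p(1−p) = 0.25.
n = z²·p(1−p)/E² = 1.960² × 0.2500 / 0.061² = 3.8416 × 0.2500 / 0.003721 ≈ 258.10.
Rounding up gives n = 259.

259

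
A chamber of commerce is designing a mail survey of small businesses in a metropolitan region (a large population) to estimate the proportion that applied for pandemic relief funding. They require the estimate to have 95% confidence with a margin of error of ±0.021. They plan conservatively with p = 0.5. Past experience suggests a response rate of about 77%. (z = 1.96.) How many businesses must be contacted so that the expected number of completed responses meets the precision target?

Completed interviews needed: n₀ = 1.96² × 0.2500 / 0.021² ≈ 2177.78 → 2178.
At a 77% response rate, contacts needed = 2178 / 0.77 ≈ 2828.57 → 2829.

2829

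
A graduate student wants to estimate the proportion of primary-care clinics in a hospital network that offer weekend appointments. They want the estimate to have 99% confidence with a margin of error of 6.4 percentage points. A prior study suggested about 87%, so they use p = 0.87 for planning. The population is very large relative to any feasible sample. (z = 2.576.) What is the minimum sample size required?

184

With p = 0.87, p(1−p) = 0.1131.
n = z²·p(1−p)/E² = 2.576² × 0.1131 / 0.064² = 6.6358 × 0.1131 / 0.004096 ≈ 183.23.
Rounding up gives n = 184.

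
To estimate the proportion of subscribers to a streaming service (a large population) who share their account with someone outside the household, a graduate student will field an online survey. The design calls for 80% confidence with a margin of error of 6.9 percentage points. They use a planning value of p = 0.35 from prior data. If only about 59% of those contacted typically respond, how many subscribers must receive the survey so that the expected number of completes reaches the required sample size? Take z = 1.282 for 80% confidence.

134

Completed interviews needed: n₀ = 1.282² × 0.2275 / 0.069² ≈ 78.53 → 79.
At a 59% response rate, contacts needed = 79 / 0.59 ≈ 133.90 → 134.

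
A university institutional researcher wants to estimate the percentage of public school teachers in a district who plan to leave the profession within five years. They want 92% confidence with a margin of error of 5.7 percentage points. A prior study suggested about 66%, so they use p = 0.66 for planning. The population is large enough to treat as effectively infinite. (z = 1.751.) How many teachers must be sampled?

212

With p = 0.66, p(1−p) = 0.2244.
n = z²·p(1−p)/E² = 1.751² × 0.2244 / 0.057² = 3.0660 × 0.2244 / 0.003249 ≈ 211.76.
Rounding up gives n = 212.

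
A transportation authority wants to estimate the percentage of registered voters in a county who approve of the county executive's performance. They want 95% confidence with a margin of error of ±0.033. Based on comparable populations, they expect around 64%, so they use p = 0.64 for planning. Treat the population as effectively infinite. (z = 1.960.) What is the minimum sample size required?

813

With p = 0.64, p(1−p) = 0.2304.
n = z²·p(1−p)/E² = 1.960² × 0.2304 / 0.033² = 3.8416 × 0.2304 / 0.001089 ≈ 812.77.
Rounding up gives n = 813.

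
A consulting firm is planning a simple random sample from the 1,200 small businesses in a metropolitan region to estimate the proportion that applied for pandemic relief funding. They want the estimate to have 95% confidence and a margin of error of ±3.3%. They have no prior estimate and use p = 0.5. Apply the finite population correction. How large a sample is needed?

For 95% confidence, z = 1.960.
Unadjusted: n₀ = 1.960² × 0.50 × 0.50 / 0.033² ≈ 881.91, so n₀ = 882.
Finite population correction with N = 1,200: n = n₀ / (1 + (n₀−1)/N) = 882 / (1 + 881/1200) = 882 / 1.7342 ≈ 508.60.
Rounding up, n = 509.

509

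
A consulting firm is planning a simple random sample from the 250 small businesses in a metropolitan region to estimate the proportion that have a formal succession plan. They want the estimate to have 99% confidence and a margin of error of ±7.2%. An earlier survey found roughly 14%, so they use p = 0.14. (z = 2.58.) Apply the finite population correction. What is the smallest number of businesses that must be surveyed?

Unadjusted: n₀ = 2.58² × 0.14 × 0.86 / 0.072² ≈ 154.60, so n₀ = 155.
Finite population correction with N = 250: n = n₀ / (1 + (n₀−1)/N) = 155 / (1 + 154/250) = 155 / 1.6160 ≈ 95.92.
Rounding up, n = 96.

96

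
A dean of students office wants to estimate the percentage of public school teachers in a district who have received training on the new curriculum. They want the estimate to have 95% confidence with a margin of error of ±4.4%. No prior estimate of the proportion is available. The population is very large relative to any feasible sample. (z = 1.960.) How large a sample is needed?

497

With no prior estimate, use p = 0.5, giving p(1−p) = 0.25.
n = z²·p(1−p)/E² = 1.960² × 0.2500 / 0.044² = 3.8416 × 0.2500 / 0.001936 ≈ 496.07.
Rounding up gives n = 497.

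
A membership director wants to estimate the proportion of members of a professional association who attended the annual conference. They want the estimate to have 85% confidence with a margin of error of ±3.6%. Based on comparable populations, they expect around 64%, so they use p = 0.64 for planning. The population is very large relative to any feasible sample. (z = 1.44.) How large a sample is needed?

369

With p = 0.64, p(1−p) = 0.2304.
n = z²·p(1−p)/E² = 1.44² × 0.2304 / 0.036² = 2.0736 × 0.2304 / 0.001296 ≈ 368.64.
Rounding up gives n = 369.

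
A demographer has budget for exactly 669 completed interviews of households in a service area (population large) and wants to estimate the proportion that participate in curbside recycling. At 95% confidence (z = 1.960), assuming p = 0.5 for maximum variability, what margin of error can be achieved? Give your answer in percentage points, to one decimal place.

3.8

SE(p̂) = √[p(1−p)/n] = √[0.2500/669] = 0.01933.
E = z × SE = 1.960 × 0.01933 = 0.03789, or 3.8 percentage points.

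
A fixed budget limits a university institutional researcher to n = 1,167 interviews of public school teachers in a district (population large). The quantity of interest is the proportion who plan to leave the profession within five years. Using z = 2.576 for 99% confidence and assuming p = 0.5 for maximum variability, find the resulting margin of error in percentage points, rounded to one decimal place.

SE(p̂) = √[p(1−p)/n] = √[0.2500/1167] = 0.01464.
E = z × SE = 2.576 × 0.01464 = 0.03770, or 3.8 percentage points.

3.8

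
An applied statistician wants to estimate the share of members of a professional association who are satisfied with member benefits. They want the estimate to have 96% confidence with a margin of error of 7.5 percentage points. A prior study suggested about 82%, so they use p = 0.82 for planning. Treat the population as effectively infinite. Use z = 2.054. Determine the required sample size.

With p = 0.82, p(1−p) = 0.1476.
n = z²·p(1−p)/E² = 2.054² × 0.1476 / 0.075² = 4.2189 × 0.1476 / 0.005625 ≈ 110.70.
Rounding up gives n = 111.

111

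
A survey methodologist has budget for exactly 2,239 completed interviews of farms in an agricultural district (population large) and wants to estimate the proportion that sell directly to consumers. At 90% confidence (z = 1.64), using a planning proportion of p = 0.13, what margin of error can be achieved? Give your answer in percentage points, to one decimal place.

SE(p̂) = √[p(1−p)/n] = √[0.1131/2239] = 0.00711.
E = z × SE = 1.64 × 0.00711 = 0.01166, or 1.2 percentage points.

1.2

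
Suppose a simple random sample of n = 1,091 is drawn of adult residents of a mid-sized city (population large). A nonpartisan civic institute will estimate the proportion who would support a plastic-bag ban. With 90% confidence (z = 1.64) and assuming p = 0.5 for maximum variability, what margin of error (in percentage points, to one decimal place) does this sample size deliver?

2.5

SE(p̂) = √[p(1−p)/n] = √[0.2500/1091] = 0.01514.
E = z × SE = 1.64 × 0.01514 = 0.02483, or 2.5 percentage points.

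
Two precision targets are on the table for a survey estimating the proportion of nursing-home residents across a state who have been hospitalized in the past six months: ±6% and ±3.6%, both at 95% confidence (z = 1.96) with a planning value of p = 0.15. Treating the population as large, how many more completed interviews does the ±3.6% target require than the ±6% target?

241

At ±6%: n = 1.96² × 0.1275 / 0.060² ≈ 136.06 → 137.
At ±3.6%: n = 1.96² × 0.1275 / 0.036² ≈ 377.94 → 378.
Additional respondents: 378 − 137 = 241.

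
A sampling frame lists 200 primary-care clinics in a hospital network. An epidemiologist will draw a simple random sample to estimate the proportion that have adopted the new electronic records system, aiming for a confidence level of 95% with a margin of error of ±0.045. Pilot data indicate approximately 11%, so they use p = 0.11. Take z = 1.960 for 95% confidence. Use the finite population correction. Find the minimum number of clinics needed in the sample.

97

Unadjusted: n₀ = 1.960² × 0.11 × 0.89 / 0.045² ≈ 185.72, so n₀ = 186.
Finite population correction with N = 200: n = n₀ / (1 + (n₀−1)/N) = 186 / (1 + 185/200) = 186 / 1.9250 ≈ 96.62.
Rounding up, n = 97.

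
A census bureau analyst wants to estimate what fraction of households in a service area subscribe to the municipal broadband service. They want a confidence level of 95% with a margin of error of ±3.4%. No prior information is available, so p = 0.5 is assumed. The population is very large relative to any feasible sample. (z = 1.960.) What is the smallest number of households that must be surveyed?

831

With p = 0.5, p(1−p) = 0.25.
n = z²·p(1−p)/E² = 1.960² × 0.2500 / 0.034² = 3.8416 × 0.2500 / 0.001156 ≈ 830.80.
Rounding up gives n = 831.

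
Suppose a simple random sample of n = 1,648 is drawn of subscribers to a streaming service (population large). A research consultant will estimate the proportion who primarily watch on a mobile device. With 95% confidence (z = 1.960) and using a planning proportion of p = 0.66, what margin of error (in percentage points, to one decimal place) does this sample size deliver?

2.3

SE(p̂) = √[p(1−p)/n] = √[0.2244/1648] = 0.01167.
E = z × SE = 1.960 × 0.01167 = 0.02287, or 2.3 percentage points.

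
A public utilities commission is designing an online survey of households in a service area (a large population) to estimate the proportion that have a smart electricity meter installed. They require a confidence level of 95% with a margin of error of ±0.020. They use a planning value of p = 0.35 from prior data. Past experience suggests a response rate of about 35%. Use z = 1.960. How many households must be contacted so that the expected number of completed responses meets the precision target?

6243

Completed interviews needed: n₀ = 1.960² × 0.2275 / 0.020² ≈ 2184.91 → 2185.
At a 35% response rate, contacts needed = 2185 / 0.35 ≈ 6242.86 → 6243.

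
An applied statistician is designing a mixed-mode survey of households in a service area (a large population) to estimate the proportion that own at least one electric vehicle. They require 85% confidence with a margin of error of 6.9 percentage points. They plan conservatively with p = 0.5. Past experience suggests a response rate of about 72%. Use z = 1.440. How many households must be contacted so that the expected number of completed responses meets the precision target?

Completed interviews needed: n₀ = 1.440² × 0.2500 / 0.069² ≈ 108.88 → 109.
At a 72% response rate, contacts needed = 109 / 0.72 ≈ 151.39 → 152.

152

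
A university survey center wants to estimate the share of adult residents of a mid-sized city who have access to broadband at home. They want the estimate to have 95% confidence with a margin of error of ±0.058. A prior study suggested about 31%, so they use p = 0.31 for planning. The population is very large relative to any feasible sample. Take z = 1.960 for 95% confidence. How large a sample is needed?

245

With p = 0.31, p(1−p) = 0.2139.
n = z²·p(1−p)/E² = 1.960² × 0.2139 / 0.058² = 3.8416 × 0.2139 / 0.003364 ≈ 244.27.
Rounding up gives n = 245.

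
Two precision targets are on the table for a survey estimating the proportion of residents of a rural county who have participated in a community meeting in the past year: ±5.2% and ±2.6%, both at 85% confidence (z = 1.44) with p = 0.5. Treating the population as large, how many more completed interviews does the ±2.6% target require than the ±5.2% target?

At ±5.2%: n = 1.44² × 0.2500 / 0.052² ≈ 191.72 → 192.
At ±2.6%: n = 1.44² × 0.2500 / 0.026² ≈ 766.86 → 767.
Additional respondents: 767 − 192 = 575.

575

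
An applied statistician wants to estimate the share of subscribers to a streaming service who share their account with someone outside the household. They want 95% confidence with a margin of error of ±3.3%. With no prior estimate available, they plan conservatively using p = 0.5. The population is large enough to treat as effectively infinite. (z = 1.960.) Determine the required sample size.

With p = 0.5, p(1−p) = 0.25.
n = z²·p(1−p)/E² = 1.960² × 0.2500 / 0.033² = 3.8416 × 0.2500 / 0.001089 ≈ 881.91.
Rounding up gives n = 882.

882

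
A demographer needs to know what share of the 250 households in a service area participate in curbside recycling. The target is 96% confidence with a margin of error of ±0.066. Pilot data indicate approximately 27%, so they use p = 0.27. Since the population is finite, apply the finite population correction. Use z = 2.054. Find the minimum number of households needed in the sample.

109

Unadjusted: n₀ = 2.054² × 0.27 × 0.73 / 0.066² ≈ 190.90, so n₀ = 191.
Finite population correction with N = 250: n = n₀ / (1 + (n₀−1)/N) = 191 / (1 + 190/250) = 191 / 1.7600 ≈ 108.52.
Rounding up, n = 109.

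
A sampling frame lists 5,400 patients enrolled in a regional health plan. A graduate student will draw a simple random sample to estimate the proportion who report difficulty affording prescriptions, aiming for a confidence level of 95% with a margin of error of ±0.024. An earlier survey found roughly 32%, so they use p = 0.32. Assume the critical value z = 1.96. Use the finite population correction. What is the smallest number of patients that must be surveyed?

1145

Unadjusted: n₀ = 1.96² × 0.32 × 0.68 / 0.024² ≈ 1451.27, so n₀ = 1452.
Finite population correction with N = 5,400: n = n₀ / (1 + (n₀−1)/N) = 1452 / (1 + 1451/5400) = 1452 / 1.2687 ≈ 1144.48.
Rounding up, n = 1145.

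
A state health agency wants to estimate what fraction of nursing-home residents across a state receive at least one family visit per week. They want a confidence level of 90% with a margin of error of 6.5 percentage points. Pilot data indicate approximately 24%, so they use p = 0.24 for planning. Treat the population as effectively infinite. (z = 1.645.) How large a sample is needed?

With p = 0.24, p(1−p) = 0.1824.
n = z²·p(1−p)/E² = 1.645² × 0.1824 / 0.065² = 2.7060 × 0.1824 / 0.004225 ≈ 116.82.
Rounding up gives n = 117.

117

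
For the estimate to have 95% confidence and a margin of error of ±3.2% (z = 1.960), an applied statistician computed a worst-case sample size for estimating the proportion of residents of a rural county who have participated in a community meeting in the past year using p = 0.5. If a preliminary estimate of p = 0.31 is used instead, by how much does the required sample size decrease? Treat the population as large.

135

Conservative (p = 0.5): n = 1.960² × 0.25 / 0.032² ≈ 937.89 → 938.
Using p = 0.31: p(1−p) = 0.2139, so n = 1.960² × 0.2139 / 0.032² ≈ 802.46 → 803.
Reduction: 938 − 803 = 135.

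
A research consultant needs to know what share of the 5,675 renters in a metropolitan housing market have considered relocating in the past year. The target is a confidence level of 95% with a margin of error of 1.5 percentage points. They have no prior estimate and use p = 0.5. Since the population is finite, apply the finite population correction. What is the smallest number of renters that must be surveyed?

2437

For 95% confidence, z = 1.960.
Unadjusted: n₀ = 1.960² × 0.50 × 0.50 / 0.015² ≈ 4268.44, so n₀ = 4269.
Finite population correction with N = 5,675: n = n₀ / (1 + (n₀−1)/N) = 4269 / (1 + 4268/5675) = 4269 / 1.7521 ≈ 2436.55.
Rounding up, n = 2437.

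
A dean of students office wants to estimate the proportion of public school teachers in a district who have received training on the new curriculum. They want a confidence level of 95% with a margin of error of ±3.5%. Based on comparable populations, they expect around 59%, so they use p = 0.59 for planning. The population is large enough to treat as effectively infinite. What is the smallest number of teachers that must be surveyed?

For 95% confidence, z = 1.96.
With p = 0.59, p(1−p) = 0.2419.
n = z²·p(1−p)/E² = 1.96² × 0.2419 / 0.035² = 3.8416 × 0.2419 / 0.001225 ≈ 758.60.
Rounding up gives n = 759.

759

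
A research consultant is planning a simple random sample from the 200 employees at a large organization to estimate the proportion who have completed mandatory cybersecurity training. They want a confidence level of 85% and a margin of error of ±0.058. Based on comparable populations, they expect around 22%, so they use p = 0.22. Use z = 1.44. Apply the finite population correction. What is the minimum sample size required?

70

Unadjusted: n₀ = 1.44² × 0.22 × 0.78 / 0.058² ≈ 105.78, so n₀ = 106.
Finite population correction with N = 200: n = n₀ / (1 + (n₀−1)/N) = 106 / (1 + 105/200) = 106 / 1.5250 ≈ 69.51.
Rounding up, n = 70.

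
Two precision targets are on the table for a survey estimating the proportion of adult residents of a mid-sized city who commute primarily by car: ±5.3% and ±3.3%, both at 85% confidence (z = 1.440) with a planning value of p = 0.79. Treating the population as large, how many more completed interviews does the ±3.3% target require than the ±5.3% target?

193

At ±5.3%: n = 1.440² × 0.1659 / 0.053² ≈ 122.47 → 123.
At ±3.3%: n = 1.440² × 0.1659 / 0.033² ≈ 315.90 → 316.
Additional respondents: 316 − 123 = 193.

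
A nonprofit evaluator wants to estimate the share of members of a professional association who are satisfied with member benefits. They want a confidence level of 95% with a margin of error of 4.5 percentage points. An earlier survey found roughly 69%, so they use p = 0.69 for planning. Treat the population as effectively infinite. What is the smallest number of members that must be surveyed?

For 95% confidence, z = 1.960.
With p = 0.69, p(1−p) = 0.2139.
n = z²·p(1−p)/E² = 1.960² × 0.2139 / 0.045² = 3.8416 × 0.2139 / 0.002025 ≈ 405.79.
Rounding up gives n = 406.

406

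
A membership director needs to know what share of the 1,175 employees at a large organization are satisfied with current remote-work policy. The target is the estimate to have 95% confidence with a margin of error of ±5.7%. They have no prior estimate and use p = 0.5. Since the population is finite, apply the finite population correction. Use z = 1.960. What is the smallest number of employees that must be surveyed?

Unadjusted: n₀ = 1.960² × 0.50 × 0.50 / 0.057² ≈ 295.60, so n₀ = 296.
Finite population correction with N = 1,175: n = n₀ / (1 + (n₀−1)/N) = 296 / (1 + 295/1175) = 296 / 1.2511 ≈ 236.60.
Rounding up, n = 237.

237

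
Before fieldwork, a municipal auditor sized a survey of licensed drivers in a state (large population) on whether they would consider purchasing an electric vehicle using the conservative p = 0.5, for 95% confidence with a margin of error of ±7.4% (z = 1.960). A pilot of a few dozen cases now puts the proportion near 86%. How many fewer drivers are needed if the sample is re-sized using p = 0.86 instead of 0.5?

Conservative (p = 0.5): n = 1.960² × 0.25 / 0.074² ≈ 175.38 → 176.
Using p = 0.86: p(1−p) = 0.1204, so n = 1.960² × 0.1204 / 0.074² ≈ 84.46 → 85.
Reduction: 176 − 85 = 91.

91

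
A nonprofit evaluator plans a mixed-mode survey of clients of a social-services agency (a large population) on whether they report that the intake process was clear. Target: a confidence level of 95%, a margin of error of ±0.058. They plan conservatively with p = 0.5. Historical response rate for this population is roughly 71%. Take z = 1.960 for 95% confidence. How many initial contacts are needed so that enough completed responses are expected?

Completed interviews needed: n₀ = 1.960² × 0.2500 / 0.058² ≈ 285.49 → 286.
At a 71% response rate, contacts needed = 286 / 0.71 ≈ 402.82 → 403.

403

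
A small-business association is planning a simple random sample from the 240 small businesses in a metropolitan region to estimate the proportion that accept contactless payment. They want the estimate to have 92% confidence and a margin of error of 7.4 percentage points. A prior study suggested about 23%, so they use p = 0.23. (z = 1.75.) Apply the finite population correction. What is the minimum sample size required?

Unadjusted: n₀ = 1.75² × 0.23 × 0.77 / 0.074² ≈ 99.04, so n₀ = 100.
Finite population correction with N = 240: n = n₀ / (1 + (n₀−1)/N) = 100 / (1 + 99/240) = 100 / 1.4125 ≈ 70.80.
Rounding up, n = 71.

71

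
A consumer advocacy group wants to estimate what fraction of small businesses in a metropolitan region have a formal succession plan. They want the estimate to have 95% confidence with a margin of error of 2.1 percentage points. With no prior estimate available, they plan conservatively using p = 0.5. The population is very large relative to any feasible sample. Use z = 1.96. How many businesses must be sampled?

2178

With p = 0.5, p(1−p) = 0.25.
n = z²·p(1−p)/E² = 1.96² × 0.2500 / 0.021² = 3.8416 × 0.2500 / 0.000441 ≈ 2177.78.
Rounding up gives n = 2178.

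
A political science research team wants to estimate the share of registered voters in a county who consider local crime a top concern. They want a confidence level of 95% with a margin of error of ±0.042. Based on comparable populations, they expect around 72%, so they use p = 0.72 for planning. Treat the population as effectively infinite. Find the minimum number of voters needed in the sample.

For 95% confidence, z = 1.960.
With p = 0.72, p(1−p) = 0.2016.
n = z²·p(1−p)/E² = 1.960² × 0.2016 / 0.042² = 3.8416 × 0.2016 / 0.001764 ≈ 439.04.
Rounding up gives n = 440.

440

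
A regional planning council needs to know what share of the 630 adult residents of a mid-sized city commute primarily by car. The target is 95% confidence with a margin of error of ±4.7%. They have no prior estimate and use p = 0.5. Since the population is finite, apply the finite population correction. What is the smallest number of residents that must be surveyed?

For 95% confidence, z = 1.96.
Unadjusted: n₀ = 1.96² × 0.50 × 0.50 / 0.047² ≈ 434.77, so n₀ = 435.
Finite population correction with N = 630: n = n₀ / (1 + (n₀−1)/N) = 435 / (1 + 434/630) = 435 / 1.6889 ≈ 257.57.
Rounding up, n = 258.

258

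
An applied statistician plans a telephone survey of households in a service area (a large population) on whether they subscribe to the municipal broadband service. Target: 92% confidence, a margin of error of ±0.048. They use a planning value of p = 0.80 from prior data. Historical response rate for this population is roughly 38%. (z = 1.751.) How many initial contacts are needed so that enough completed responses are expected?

Completed interviews needed: n₀ = 1.751² × 0.1600 / 0.048² ≈ 212.92 → 213.
At a 38% response rate, contacts needed = 213 / 0.38 ≈ 560.53 → 561.

561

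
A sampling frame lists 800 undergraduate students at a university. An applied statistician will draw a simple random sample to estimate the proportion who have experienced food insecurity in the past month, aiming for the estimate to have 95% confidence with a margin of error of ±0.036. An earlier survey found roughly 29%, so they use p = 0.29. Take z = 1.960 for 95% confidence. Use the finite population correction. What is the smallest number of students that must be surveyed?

Unadjusted: n₀ = 1.960² × 0.29 × 0.71 / 0.036² ≈ 610.33, so n₀ = 611.
Finite population correction with N = 800: n = n₀ / (1 + (n₀−1)/N) = 611 / (1 + 610/800) = 611 / 1.7625 ≈ 346.67.
Rounding up, n = 347.

347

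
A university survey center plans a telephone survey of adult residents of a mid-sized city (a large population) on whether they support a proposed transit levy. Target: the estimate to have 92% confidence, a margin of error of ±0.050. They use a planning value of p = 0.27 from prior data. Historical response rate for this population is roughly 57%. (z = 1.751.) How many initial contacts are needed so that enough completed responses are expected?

Completed interviews needed: n₀ = 1.751² × 0.1971 / 0.050² ≈ 241.72 → 242.
At a 57% response rate, contacts needed = 242 / 0.57 ≈ 424.56 → 425.

425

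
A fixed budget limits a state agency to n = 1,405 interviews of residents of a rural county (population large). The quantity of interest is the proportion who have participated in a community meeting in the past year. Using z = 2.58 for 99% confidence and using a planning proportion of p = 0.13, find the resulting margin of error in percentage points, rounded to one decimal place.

SE(p̂) = √[p(1−p)/n] = √[0.1131/1405] = 0.00897.
E = z × SE = 2.58 × 0.00897 = 0.02315, or 2.3 percentage points.

2.3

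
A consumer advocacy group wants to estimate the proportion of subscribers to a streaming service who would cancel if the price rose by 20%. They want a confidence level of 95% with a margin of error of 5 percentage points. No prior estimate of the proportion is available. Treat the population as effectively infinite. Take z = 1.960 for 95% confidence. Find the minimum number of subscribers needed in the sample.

385

With no prior estimate, use p = 0.5, giving p(1−p) = 0.25.
n = z²·p(1−p)/E² = 1.960² × 0.2500 / 0.050² = 3.8416 × 0.2500 / 0.002500 ≈ 384.16.
Rounding up gives n = 385.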